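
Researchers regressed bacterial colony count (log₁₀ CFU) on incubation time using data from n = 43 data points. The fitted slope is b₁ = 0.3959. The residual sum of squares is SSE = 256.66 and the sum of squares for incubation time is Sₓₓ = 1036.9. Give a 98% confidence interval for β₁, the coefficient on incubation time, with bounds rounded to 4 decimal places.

(0.2078, 0.5840)

MSE = SSE/(n − 2) = 256.66/41 = 6.26.
SE(b₁) = √(MSE/Sₓₓ) = √(6.26/1036.9) = 0.0776996.
df = n − 2 = 41.
t* = t_{0.01, 41} = 2.420803.
Margin = t* × SE = 2.420803 × 0.0776996 = 0.188095.
CI: 0.3959 ± 0.188095 → (0.2078, 0.5840).
With 98% confidence, each one-unit increase in incubation time is associated with a change of between 0.2078 and 0.5840 log₁₀ CFU in bacterial colony count.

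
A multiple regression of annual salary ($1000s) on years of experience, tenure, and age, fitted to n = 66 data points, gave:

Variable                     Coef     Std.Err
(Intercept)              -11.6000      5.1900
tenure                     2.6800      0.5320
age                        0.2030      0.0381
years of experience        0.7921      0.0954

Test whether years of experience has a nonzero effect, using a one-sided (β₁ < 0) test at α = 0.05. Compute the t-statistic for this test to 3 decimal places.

t = 8.303

Read off: b = 0.7921, SE = 0.0954 for years of experience.
H₀: β₁ = 0 vs H₁: β₁ < 0.
t = 0.7921 / 0.0954 = 8.303.
df = n − k − 1 = 66 − 3 − 1 = 62.
One-sided p ≈ 1.0000, which is ≥ 0.05, so fail to reject H₀.
The data do not give significant evidence that the true slope on years of experience is negative, holding the other predictors fixed.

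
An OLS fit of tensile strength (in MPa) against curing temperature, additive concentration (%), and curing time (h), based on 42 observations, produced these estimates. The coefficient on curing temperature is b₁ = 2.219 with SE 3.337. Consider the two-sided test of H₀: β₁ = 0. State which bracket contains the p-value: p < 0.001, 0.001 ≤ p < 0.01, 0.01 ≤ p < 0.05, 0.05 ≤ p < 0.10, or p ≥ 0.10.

p ≥ 0.10

t = 2.219 / 3.337 = 0.665.
df = n − k − 1 = 42 − 3 − 1 = 38.
Two-sided p = 2·P(T_{38} > |t|) ≈ 0.5101.
So p ≥ 0.10.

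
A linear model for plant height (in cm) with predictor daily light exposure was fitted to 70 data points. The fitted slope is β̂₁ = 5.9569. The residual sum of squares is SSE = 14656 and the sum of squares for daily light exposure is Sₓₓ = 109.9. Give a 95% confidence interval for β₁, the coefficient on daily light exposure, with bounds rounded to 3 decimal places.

(3.162, 8.751)

MSE = SSE/(n − 2) = 14656/68 = 215.529.
SE(β̂₁) = √(MSE/Sₓₓ) = √(215.529/109.9) = 1.40041.
df = n − 2 = 68.
t* = t_{0.025, 68} = 1.995469.
Margin = t* × SE = 1.995469 × 1.40041 = 2.79447.
CI: 5.9569 ± 2.79447 → (3.162, 8.751).
With 95% confidence, each one-unit increase in daily light exposure is associated with a change of between 3.162 and 8.751 cm in plant height.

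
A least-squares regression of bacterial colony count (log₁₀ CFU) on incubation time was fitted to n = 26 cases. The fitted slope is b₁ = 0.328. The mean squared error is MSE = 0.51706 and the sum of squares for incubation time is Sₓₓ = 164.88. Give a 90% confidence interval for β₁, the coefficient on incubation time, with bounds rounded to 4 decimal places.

SE(b₁) = √(MSE/Sₓₓ) = √(0.51706/164.88) = 0.0559998.
df = n − 2 = 24.
t* = t_{0.05, 24} = 1.710882.
Margin = t* × SE = 1.710882 × 0.0559998 = 0.095809.
CI: 0.328 ± 0.095809 → (0.2322, 0.4238).
With 90% confidence, each one-unit increase in incubation time is associated with a change of between 0.2322 and 0.4238 log₁₀ CFU in bacterial colony count.

(0.2322, 0.4238)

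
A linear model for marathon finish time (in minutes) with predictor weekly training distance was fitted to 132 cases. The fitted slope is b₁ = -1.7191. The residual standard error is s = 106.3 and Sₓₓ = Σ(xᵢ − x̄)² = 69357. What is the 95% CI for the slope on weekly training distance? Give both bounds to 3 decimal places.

SE(b₁) = s/√Sₓₓ = 106.3/√69357 = 0.403634.
df = n − 2 = 130.
t* = t_{0.025, 130} = 1.97838.
Margin = t* × SE = 1.97838 × 0.403634 = 0.79854.
CI: -1.7191 ± 0.79854 → (-2.518, -0.921).
With 95% confidence, each one-unit increase in weekly training distance is associated with a change of between -2.518 and -0.921 minutes in marathon finish time.

(-2.518, -0.921)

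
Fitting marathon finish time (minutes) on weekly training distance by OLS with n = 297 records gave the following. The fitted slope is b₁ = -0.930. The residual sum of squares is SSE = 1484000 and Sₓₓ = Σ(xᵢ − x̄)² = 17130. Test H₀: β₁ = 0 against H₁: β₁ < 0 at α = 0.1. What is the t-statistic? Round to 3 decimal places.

t = -1.716

MSE = SSE/(n − 2) = 1484000/295 = 5030.51.
SE(b₁) = √(MSE/Sₓₓ) = √(5030.51/17130) = 0.54191.
t = -0.930 / 0.54191 = -1.716.
df = n − 2 = 295.
One-sided p ≈ 0.0436, which is < 0.1, so reject H₀.
There is evidence that the true slope on weekly training distance is negative.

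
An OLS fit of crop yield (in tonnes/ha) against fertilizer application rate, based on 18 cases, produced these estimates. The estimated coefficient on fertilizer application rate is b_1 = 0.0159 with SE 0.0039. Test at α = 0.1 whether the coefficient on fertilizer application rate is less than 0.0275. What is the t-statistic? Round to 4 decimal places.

H₀: β₁ = 0.0275 vs H₁: β₁ < 0.0275.
t = (b_1 − β₁⁰)/SE = (0.0159 − 0.0275) / 0.0039 = -2.9744.
df = n − 2 = 18 − 2 = 16.
One-sided p ≈ 0.0045, which is < 0.1, so reject H₀.
There is evidence that the true slope on fertilizer application rate is below 0.0275 tonnes/ha per unit.

t = -2.9744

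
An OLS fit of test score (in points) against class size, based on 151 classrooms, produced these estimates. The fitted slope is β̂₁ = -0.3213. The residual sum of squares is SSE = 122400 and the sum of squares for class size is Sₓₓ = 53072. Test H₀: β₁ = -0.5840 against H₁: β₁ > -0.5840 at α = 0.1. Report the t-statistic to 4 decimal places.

MSE = SSE/(n − 2) = 122400/149 = 821.477.
SE(β̂₁) = √(MSE/Sₓₓ) = √(821.477/53072) = 0.124413.
t = (-0.3213 − (-0.5840)) / 0.124413 = 2.1115.
df = n − 2 = 149.
One-sided p ≈ 0.0182, which is < 0.1, so reject H₀.
There is evidence that the true slope on class size exceeds -0.5840 points per unit.

t = 2.1115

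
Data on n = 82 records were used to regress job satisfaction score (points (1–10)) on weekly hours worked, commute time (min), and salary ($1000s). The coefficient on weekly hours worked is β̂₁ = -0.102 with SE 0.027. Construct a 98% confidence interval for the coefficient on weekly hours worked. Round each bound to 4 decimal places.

df = n − k − 1 = 82 − 3 − 1 = 78.
t* = t_{0.01, 78} = 2.375111.
Margin = t* × SE = 2.375111 × 0.027 = 0.064128.
CI: -0.102 ± 0.064128 → (-0.1661, -0.0379).
With 98% confidence, each one-unit increase in weekly hours worked is associated with a change of between -0.1661 and -0.0379 points (1–10) in job satisfaction score, holding the other predictors fixed.

(-0.1661, -0.0379)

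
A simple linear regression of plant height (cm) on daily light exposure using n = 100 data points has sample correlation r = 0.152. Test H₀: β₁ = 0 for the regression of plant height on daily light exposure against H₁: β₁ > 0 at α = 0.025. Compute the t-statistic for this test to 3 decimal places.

t = 1.522

t = r·√(n − 2)/√(1 − r²) = 0.152·√98/√0.976896 = 1.522.
df = n − 2 = 98.
One-sided p ≈ 0.0656, which is ≥ 0.025, so fail to reject H₀.
The data do not give significant evidence of a linear association between daily light exposure and plant height.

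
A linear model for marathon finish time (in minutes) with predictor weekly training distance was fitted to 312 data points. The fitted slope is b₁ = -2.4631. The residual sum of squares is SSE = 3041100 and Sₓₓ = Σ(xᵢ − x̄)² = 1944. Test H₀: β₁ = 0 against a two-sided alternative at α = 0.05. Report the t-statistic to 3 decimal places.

t = -1.096

MSE = SSE/(n − 2) = 3041100/310 = 9810.
SE(b₁) = √(MSE/Sₓₓ) = √(9810/1944) = 2.2464.
t = -2.4631 / 2.2464 = -1.096.
df = n − 2 = 310.
Two-sided p ≈ 0.2737, which is ≥ 0.05, so fail to reject H₀.
The data do not give significant evidence of an association between weekly training distance and marathon finish time.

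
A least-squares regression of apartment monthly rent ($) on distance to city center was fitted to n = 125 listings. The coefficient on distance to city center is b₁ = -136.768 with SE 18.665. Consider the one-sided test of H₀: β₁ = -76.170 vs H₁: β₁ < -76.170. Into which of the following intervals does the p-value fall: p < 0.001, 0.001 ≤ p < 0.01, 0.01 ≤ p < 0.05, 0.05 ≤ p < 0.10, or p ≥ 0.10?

p < 0.001

t = (-136.768 − (-76.170)) / 18.665 = -3.247.
df = n − 2 = 125 − 2 = 123.
One-sided p = P(T_{123} < t) ≈ 0.0008.
So p < 0.001.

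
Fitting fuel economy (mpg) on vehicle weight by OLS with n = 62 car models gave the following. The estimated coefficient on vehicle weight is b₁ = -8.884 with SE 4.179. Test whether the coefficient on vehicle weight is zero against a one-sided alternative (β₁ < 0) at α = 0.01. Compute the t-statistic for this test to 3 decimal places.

H₀: β₁ = 0 vs H₁: β₁ < 0.
t = (b₁ − β₁⁰)/SE = -8.884 / 4.179 = -2.126.
df = n − 2 = 62 − 2 = 60.
One-sided p ≈ 0.0188, which is ≥ 0.01, so fail to reject H₀.
The data do not give significant evidence that the true slope on vehicle weight is negative.

t = -2.126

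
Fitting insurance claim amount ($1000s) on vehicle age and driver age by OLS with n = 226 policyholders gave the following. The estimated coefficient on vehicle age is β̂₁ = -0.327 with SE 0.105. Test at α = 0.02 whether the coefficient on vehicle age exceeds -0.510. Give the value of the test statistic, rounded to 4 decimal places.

t = 1.7429

H₀: β₁ = -0.510 vs H₁: β₁ > -0.510.
t = (β̂₁ − β₁⁰)/SE = (-0.327 − (-0.510)) / 0.105 = 1.7429.
df = n − k − 1 = 226 − 2 − 1 = 223.
One-sided p ≈ 0.0414, which is ≥ 0.02, so fail to reject H₀.
The data do not give significant evidence that the true slope on vehicle age exceeds -0.510 $1000s per unit, holding the other predictors fixed.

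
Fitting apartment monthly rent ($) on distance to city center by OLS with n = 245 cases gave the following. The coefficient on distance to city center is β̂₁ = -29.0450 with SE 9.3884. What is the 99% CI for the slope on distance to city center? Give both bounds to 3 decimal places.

df = n − 2 = 245 − 2 = 243.
t* = t_{0.005, 243} = 2.596212.
Margin = t* × SE = 2.596212 × 9.3884 = 24.37428.
CI: -29.0450 ± 24.37428 → (-53.419, -4.671).
With 99% confidence, each one-unit increase in distance to city center is associated with a change of between -53.419 and -4.671 $ in apartment monthly rent.

(-53.419, -4.671)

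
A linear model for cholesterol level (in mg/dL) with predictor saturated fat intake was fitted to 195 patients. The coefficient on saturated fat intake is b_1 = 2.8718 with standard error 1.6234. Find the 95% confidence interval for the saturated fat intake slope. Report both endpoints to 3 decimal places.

df = n − 2 = 195 − 2 = 193.
t* = t_{0.025, 193} = 1.972332.
Margin = t* × SE = 1.972332 × 1.6234 = 3.20188.
CI: 2.8718 ± 3.20188 → (-0.330, 6.074).
With 95% confidence, each one-unit increase in saturated fat intake is associated with a change of between -0.330 and 6.074 mg/dL in cholesterol level.

(-0.330, 6.074)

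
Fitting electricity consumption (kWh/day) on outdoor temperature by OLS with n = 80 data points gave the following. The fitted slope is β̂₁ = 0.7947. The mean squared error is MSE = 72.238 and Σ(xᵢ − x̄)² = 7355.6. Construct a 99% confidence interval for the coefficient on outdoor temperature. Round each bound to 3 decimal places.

SE(β̂₁) = √(MSE/Sₓₓ) = √(72.238/7355.6) = 0.0991.
df = n − 2 = 78.
t* = t_{0.005, 78} = 2.64034.
Margin = t* × SE = 2.64034 × 0.0991 = 0.26166.
CI: 0.7947 ± 0.26166 → (0.533, 1.056).
With 99% confidence, each one-unit increase in outdoor temperature is associated with a change of between 0.533 and 1.056 kWh/day in electricity consumption.

(0.533, 1.056)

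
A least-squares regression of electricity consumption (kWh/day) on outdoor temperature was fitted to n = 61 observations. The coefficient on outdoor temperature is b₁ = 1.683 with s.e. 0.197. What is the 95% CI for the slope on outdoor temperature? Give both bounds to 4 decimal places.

(1.2888, 2.0772)

df = n − 2 = 61 − 2 = 59.
t* = t_{0.025, 59} = 2.000995.
Margin = t* × SE = 2.000995 × 0.197 = 0.394196.
CI: 1.683 ± 0.394196 → (1.2888, 2.0772).
With 95% confidence, each one-unit increase in outdoor temperature is associated with a change of between 1.2888 and 2.0772 kWh/day in electricity consumption.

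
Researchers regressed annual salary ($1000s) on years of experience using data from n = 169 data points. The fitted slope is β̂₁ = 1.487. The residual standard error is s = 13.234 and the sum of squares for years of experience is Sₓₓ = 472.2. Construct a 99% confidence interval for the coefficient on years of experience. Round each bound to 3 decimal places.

SE(β̂₁) = s/√Sₓₓ = 13.234/√472.2 = 0.609015.
df = n − 2 = 167.
t* = t_{0.005, 167} = 2.605589.
Margin = t* × SE = 2.605589 × 0.609015 = 1.58684.
CI: 1.487 ± 1.58684 → (-0.100, 3.074).
With 99% confidence, each one-unit increase in years of experience is associated with a change of between -0.100 and 3.074 $1000s in annual salary.

(-0.100, 3.074)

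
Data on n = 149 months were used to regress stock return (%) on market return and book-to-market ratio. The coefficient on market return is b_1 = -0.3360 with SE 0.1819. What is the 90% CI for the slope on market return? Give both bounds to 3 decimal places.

(-0.637, -0.035)

df = n − k − 1 = 149 − 2 − 1 = 146.
t* = t_{0.05, 146} = 1.655357.
Margin = t* × SE = 1.655357 × 0.1819 = 0.30111.
CI: -0.3360 ± 0.30111 → (-0.637, -0.035).
With 90% confidence, each one-unit increase in market return is associated with a change of between -0.637 and -0.035 % in stock return, holding the other predictors fixed.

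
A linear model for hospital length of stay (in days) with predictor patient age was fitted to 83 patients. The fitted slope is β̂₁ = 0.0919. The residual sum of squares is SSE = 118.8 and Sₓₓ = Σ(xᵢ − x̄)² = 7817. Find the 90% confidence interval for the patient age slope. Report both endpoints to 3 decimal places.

(0.069, 0.115)

MSE = SSE/(n − 2) = 118.8/81 = 1.46667.
SE(β̂₁) = √(MSE/Sₓₓ) = √(1.46667/7817) = 0.0136976.
df = n − 2 = 81.
t* = t_{0.05, 81} = 1.663884.
Margin = t* × SE = 1.663884 × 0.0136976 = 0.02279.
CI: 0.0919 ± 0.02279 → (0.069, 0.115).
With 90% confidence, each one-unit increase in patient age is associated with a change of between 0.069 and 0.115 days in hospital length of stay.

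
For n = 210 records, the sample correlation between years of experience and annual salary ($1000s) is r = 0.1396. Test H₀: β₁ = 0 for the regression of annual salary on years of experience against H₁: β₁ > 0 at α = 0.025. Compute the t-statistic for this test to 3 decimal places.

t = r·√(n − 2)/√(1 − r²) = 0.1396·√208/√0.980512 = 2.033.
df = n − 2 = 208.
One-sided p ≈ 0.0216, which is < 0.025, so reject H₀.
There is evidence of a linear association between years of experience and annual salary.

t = 2.033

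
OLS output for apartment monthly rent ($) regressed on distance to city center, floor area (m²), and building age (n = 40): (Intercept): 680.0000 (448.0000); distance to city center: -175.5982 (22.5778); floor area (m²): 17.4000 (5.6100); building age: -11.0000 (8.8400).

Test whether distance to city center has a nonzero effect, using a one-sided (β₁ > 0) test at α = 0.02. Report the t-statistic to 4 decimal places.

t = -7.7775

Read off: b = -175.5982, SE = 22.5778 for distance to city center.
H₀: β₁ = 0 vs H₁: β₁ > 0.
t = -175.5982 / 22.5778 = -7.7775.
df = n − k − 1 = 40 − 3 − 1 = 36.
One-sided p ≈ 1.0000, which is ≥ 0.02, so fail to reject H₀.
The data do not give significant evidence that the true slope on distance to city center is positive, holding the other predictors fixed.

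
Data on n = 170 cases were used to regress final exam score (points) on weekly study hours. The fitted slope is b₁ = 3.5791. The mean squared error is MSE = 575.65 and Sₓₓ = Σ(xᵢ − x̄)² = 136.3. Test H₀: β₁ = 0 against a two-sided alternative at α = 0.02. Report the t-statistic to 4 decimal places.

t = 1.7416

SE(b₁) = √(MSE/Sₓₓ) = √(575.65/136.3) = 2.05509.
t = 3.5791 / 2.05509 = 1.7416.
df = n − 2 = 168.
Two-sided p ≈ 0.0834, which is ≥ 0.02, so fail to reject H₀.
The data do not give significant evidence of an association between weekly study hours and final exam score.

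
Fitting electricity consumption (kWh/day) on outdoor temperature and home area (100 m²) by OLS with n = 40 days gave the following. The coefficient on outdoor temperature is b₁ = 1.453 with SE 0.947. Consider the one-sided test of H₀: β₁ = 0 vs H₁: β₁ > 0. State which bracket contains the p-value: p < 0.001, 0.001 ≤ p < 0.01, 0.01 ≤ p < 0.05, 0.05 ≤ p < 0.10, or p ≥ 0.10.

0.05 ≤ p < 0.10

t = 1.453 / 0.947 = 1.534.
df = n − k − 1 = 40 − 2 − 1 = 37.
One-sided p = P(T_{37} > t) ≈ 0.0667.
So 0.05 ≤ p < 0.10.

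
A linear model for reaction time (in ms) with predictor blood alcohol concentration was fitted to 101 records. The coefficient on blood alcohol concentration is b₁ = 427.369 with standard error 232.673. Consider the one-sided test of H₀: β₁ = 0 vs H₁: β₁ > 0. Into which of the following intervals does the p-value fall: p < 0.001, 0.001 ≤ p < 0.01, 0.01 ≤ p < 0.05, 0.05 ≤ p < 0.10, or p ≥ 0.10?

t = 427.369 / 232.673 = 1.837.
df = n − 2 = 101 − 2 = 99.
One-sided p = P(T_{99} > t) ≈ 0.0346.
So 0.01 ≤ p < 0.05.

0.01 ≤ p < 0.05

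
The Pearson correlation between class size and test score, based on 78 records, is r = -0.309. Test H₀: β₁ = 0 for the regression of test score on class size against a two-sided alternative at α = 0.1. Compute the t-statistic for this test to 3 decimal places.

t = r·√(n − 2)/√(1 − r²) = -0.309·√76/√0.904519 = -2.832.
df = n − 2 = 76.
Two-sided p ≈ 0.0059, which is < 0.1, so reject H₀.
There is evidence of a linear association between class size and test score.

t = -2.832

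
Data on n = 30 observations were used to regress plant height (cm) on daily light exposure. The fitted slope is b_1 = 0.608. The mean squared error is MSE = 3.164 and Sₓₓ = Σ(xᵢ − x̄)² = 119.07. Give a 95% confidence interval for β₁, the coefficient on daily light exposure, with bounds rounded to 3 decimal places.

(0.274, 0.942)

SE(b_1) = √(MSE/Sₓₓ) = √(3.164/119.07) = 0.163011.
df = n − 2 = 28.
t* = t_{0.025, 28} = 2.048407.
Margin = t* × SE = 2.048407 × 0.163011 = 0.33391.
CI: 0.608 ± 0.33391 → (0.274, 0.942).
With 95% confidence, each one-unit increase in daily light exposure is associated with a change of between 0.274 and 0.942 cm in plant height.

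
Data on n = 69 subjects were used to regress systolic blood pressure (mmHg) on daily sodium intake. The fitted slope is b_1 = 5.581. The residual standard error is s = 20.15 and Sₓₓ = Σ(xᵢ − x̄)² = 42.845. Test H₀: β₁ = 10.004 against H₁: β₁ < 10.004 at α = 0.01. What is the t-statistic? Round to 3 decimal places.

t = -1.437

SE(b_1) = s/√Sₓₓ = 20.15/√42.845 = 3.0784.
t = (5.581 − 10.004) / 3.0784 = -1.437.
df = n − 2 = 67.
One-sided p ≈ 0.0777, which is ≥ 0.01, so fail to reject H₀.
The data do not give significant evidence that the true slope on daily sodium intake is below 10.004 mmHg per unit.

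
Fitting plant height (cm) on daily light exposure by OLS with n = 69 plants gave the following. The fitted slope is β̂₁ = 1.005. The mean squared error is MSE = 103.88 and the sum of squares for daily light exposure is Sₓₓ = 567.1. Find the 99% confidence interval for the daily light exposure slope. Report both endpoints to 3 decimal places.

SE(β̂₁) = √(MSE/Sₓₓ) = √(103.88/567.1) = 0.427992.
df = n − 2 = 67.
t* = t_{0.005, 67} = 2.65122.
Margin = t* × SE = 2.65122 × 0.427992 = 1.13470.
CI: 1.005 ± 1.13470 → (-0.130, 2.140).
With 99% confidence, each one-unit increase in daily light exposure is associated with a change of between -0.130 and 2.140 cm in plant height.

(-0.130, 2.140)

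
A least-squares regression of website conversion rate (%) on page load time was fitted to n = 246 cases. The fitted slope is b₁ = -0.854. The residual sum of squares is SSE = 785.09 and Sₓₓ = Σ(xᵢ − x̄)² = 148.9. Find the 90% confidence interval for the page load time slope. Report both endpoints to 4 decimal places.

(-1.0967, -0.6113)

MSE = SSE/(n − 2) = 785.09/244 = 3.21758.
SE(b₁) = √(MSE/Sₓₓ) = √(3.21758/148.9) = 0.147.
df = n − 2 = 244.
t* = t_{0.05, 244} = 1.651123.
Margin = t* × SE = 1.651123 × 0.147 = 0.242715.
CI: -0.854 ± 0.242715 → (-1.0967, -0.6113).
With 90% confidence, each one-unit increase in page load time is associated with a change of between -1.0967 and -0.6113 % in website conversion rate.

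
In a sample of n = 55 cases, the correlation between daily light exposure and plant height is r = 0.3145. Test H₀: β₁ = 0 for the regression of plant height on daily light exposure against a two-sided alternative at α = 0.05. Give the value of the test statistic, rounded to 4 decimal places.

t = r·√(n − 2)/√(1 − r²) = 0.3145·√53/√0.90109 = 2.4120.
df = n − 2 = 53.
Two-sided p ≈ 0.0194, which is < 0.05, so reject H₀.
There is evidence of a linear association between daily light exposure and plant height.

t = 2.4120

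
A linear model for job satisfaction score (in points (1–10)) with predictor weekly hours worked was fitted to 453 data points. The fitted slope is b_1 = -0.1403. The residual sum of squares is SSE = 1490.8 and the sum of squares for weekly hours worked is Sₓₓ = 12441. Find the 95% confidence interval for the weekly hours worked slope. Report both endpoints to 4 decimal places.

(-0.1723, -0.1083)

MSE = SSE/(n − 2) = 1490.8/451 = 3.30554.
SE(b_1) = √(MSE/Sₓₓ) = √(3.30554/12441) = 0.0163002.
df = n − 2 = 451.
t* = t_{0.025, 451} = 1.965238.
Margin = t* × SE = 1.965238 × 0.0163002 = 0.032034.
CI: -0.1403 ± 0.032034 → (-0.1723, -0.1083).
With 95% confidence, each one-unit increase in weekly hours worked is associated with a change of between -0.1723 and -0.1083 points (1–10) in job satisfaction score.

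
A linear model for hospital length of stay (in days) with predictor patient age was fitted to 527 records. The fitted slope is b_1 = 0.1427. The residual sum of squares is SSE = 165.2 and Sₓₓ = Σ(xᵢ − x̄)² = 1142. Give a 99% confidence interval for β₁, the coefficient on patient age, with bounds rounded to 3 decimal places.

MSE = SSE/(n − 2) = 165.2/525 = 0.314667.
SE(b_1) = √(MSE/Sₓₓ) = √(0.314667/1142) = 0.0165994.
df = n − 2 = 525.
t* = t_{0.005, 525} = 2.585226.
Margin = t* × SE = 2.585226 × 0.0165994 = 0.04291.
CI: 0.1427 ± 0.04291 → (0.100, 0.186).
With 99% confidence, each one-unit increase in patient age is associated with a change of between 0.100 and 0.186 days in hospital length of stay.

(0.100, 0.186)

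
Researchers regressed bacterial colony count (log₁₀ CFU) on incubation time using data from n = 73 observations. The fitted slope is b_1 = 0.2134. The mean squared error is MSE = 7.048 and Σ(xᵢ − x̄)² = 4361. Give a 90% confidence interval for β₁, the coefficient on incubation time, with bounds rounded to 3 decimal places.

(0.146, 0.280)

SE(b_1) = √(MSE/Sₓₓ) = √(7.048/4361) = 0.0402013.
df = n − 2 = 71.
t* = t_{0.05, 71} = 1.6666.
Margin = t* × SE = 1.6666 × 0.0402013 = 0.06700.
CI: 0.2134 ± 0.06700 → (0.146, 0.280).
With 90% confidence, each one-unit increase in incubation time is associated with a change of between 0.146 and 0.280 log₁₀ CFU in bacterial colony count.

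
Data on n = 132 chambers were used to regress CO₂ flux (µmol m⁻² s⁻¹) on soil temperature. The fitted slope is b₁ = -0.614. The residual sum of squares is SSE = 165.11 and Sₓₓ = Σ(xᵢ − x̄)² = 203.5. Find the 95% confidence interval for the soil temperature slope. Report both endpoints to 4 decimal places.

(-0.7703, -0.4577)

MSE = SSE/(n − 2) = 165.11/130 = 1.27008.
SE(b₁) = √(MSE/Sₓₓ) = √(1.27008/203.5) = 0.079001.
df = n − 2 = 130.
t* = t_{0.025, 130} = 1.97838.
Margin = t* × SE = 1.97838 × 0.079001 = 0.156294.
CI: -0.614 ± 0.156294 → (-0.7703, -0.4577).
With 95% confidence, each one-unit increase in soil temperature is associated with a change of between -0.7703 and -0.4577 µmol m⁻² s⁻¹ in CO₂ flux.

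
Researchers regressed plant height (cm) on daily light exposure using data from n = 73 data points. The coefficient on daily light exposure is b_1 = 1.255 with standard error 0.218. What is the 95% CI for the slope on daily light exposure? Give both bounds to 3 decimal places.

df = n − 2 = 73 − 2 = 71.
t* = t_{0.025, 71} = 1.993943.
Margin = t* × SE = 1.993943 × 0.218 = 0.43468.
CI: 1.255 ± 0.43468 → (0.820, 1.690).
With 95% confidence, each one-unit increase in daily light exposure is associated with a change of between 0.820 and 1.690 cm in plant height.

(0.820, 1.690)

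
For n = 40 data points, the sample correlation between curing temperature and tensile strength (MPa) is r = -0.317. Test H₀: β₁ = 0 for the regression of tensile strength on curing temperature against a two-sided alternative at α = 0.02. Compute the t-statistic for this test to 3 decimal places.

t = -2.060

t = r·√(n − 2)/√(1 − r²) = -0.317·√38/√0.899511 = -2.060.
df = n − 2 = 38.
Two-sided p ≈ 0.0463, which is ≥ 0.02, so fail to reject H₀.
The data do not give significant evidence of a linear association between curing temperature and tensile strength.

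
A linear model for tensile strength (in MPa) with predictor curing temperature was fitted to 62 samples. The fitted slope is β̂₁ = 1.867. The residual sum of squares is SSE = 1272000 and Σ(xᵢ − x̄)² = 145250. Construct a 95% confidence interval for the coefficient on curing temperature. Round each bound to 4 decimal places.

MSE = SSE/(n − 2) = 1272000/60 = 21200.
SE(β̂₁) = √(MSE/Sₓₓ) = √(21200/145250) = 0.382041.
df = n − 2 = 60.
t* = t_{0.025, 60} = 2.000298.
Margin = t* × SE = 2.000298 × 0.382041 = 0.764196.
CI: 1.867 ± 0.764196 → (1.1028, 2.6312).
With 95% confidence, each one-unit increase in curing temperature is associated with a change of between 1.1028 and 2.6312 MPa in tensile strength.

(1.1028, 2.6312)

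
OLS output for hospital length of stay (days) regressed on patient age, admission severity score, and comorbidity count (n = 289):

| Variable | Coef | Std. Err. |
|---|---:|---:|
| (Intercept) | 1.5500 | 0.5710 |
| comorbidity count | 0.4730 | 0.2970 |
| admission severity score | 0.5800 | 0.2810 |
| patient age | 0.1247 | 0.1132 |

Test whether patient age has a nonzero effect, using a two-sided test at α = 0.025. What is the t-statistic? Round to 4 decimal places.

Read off: b = 0.1247, SE = 0.1132 for patient age.
H₀: β₁ = 0 vs H₁: β₁ ≠ 0.
t = 0.1247 / 0.1132 = 1.1016.
df = n − k − 1 = 289 − 3 − 1 = 285.
Two-sided p ≈ 0.2716, which is ≥ 0.025, so fail to reject H₀.
The data do not give significant evidence of an association between patient age and hospital length of stay, after adjusting for the other predictors.

t = 1.1016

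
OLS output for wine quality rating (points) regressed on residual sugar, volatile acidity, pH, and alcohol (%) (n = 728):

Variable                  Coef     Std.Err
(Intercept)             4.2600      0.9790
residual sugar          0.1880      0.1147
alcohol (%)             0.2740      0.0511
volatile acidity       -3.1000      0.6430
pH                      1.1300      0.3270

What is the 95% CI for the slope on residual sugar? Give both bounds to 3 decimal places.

Read off: b = 0.1880, SE = 0.1147 for residual sugar.
df = n − k − 1 = 728 − 4 − 1 = 723.
t* = t_{0.025, 723} = 1.963251.
Margin = t* × SE = 1.963251 × 0.1147 = 0.22518.
CI: 0.1880 ± 0.22518 → (-0.037, 0.413).

(-0.037, 0.413)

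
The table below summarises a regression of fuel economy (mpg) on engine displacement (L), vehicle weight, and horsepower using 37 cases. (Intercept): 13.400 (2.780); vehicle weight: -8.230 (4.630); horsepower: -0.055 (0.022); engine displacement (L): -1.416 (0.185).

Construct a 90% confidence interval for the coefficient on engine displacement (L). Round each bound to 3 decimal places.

(-1.729, -1.103)

Read off: b = -1.416, SE = 0.185 for engine displacement (L).
df = n − k − 1 = 37 − 3 − 1 = 33.
t* = t_{0.05, 33} = 1.69236.
Margin = t* × SE = 1.69236 × 0.185 = 0.31309.
CI: -1.416 ± 0.31309 → (-1.729, -1.103).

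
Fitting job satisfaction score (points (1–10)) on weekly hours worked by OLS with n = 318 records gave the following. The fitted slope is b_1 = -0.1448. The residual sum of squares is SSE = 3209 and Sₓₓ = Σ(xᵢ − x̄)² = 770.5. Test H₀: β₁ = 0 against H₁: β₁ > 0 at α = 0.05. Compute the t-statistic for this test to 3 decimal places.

MSE = SSE/(n − 2) = 3209/316 = 10.1551.
SE(b_1) = √(MSE/Sₓₓ) = √(10.1551/770.5) = 0.114803.
t = -0.1448 / 0.114803 = -1.261.
df = n − 2 = 316.
One-sided p ≈ 0.8959, which is ≥ 0.05, so fail to reject H₀.
The data do not give significant evidence that the true slope on weekly hours worked is positive.

t = -1.261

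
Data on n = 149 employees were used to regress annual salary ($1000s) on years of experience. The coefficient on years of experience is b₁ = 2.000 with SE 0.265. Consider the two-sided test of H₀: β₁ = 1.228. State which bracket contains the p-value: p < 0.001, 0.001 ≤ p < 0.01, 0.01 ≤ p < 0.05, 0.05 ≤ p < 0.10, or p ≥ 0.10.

t = (2.000 − 1.228) / 0.265 = 2.913.
df = n − 2 = 149 − 2 = 147.
Two-sided p = 2·P(T_{147} > |t|) ≈ 0.0041.
So 0.001 ≤ p < 0.01.

0.001 ≤ p < 0.01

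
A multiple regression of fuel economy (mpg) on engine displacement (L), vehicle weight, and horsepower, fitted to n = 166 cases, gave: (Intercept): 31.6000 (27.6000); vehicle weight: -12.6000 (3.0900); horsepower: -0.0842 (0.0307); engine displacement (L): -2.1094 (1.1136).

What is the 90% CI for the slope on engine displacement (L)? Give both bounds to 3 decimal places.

(-3.952, -0.267)

Read off: b = -2.1094, SE = 1.1136 for engine displacement (L).
df = n − k − 1 = 166 − 3 − 1 = 162.
t* = t_{0.05, 162} = 1.654314.
Margin = t* × SE = 1.654314 × 1.1136 = 1.84224.
CI: -2.1094 ± 1.84224 → (-3.952, -0.267).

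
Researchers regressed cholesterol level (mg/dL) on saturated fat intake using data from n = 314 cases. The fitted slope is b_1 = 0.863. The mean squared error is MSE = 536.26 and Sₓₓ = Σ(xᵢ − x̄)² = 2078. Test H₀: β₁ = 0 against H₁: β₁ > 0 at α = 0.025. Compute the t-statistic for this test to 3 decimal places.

t = 1.699

SE(b_1) = √(MSE/Sₓₓ) = √(536.26/2078) = 0.508001.
t = 0.863 / 0.508001 = 1.699.
df = n − 2 = 312.
One-sided p ≈ 0.0452, which is ≥ 0.025, so fail to reject H₀.
The data do not give significant evidence that the true slope on saturated fat intake is positive.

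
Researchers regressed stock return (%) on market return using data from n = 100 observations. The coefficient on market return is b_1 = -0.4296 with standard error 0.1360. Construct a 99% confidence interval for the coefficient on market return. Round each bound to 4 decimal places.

df = n − 2 = 100 − 2 = 98.
t* = t_{0.005, 98} = 2.626931.
Margin = t* × SE = 2.626931 × 0.1360 = 0.357263.
CI: -0.4296 ± 0.357263 → (-0.7869, -0.0723).
With 99% confidence, each one-unit increase in market return is associated with a change of between -0.7869 and -0.0723 % in stock return.

(-0.7869, -0.0723)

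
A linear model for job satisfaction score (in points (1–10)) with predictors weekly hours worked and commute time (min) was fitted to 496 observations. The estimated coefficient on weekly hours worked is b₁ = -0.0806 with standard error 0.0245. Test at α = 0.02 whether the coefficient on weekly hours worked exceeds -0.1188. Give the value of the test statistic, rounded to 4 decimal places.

t = 1.5592

H₀: β₁ = -0.1188 vs H₁: β₁ > -0.1188.
t = (b₁ − β₁⁰)/SE = (-0.0806 − (-0.1188)) / 0.0245 = 1.5592.
df = n − k − 1 = 496 − 2 − 1 = 493.
One-sided p ≈ 0.0598, which is ≥ 0.02, so fail to reject H₀.
The data do not give significant evidence that the true slope on weekly hours worked exceeds -0.1188 points (1–10) per unit, holding the other predictors fixed.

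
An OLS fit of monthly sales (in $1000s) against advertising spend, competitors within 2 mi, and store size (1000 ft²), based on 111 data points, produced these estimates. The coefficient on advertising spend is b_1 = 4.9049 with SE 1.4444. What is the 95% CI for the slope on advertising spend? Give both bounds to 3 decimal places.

(2.042, 7.768)

df = n − k − 1 = 111 − 3 − 1 = 107.
t* = t_{0.025, 107} = 1.982383.
Margin = t* × SE = 1.982383 × 1.4444 = 2.86335.
CI: 4.9049 ± 2.86335 → (2.042, 7.768).
With 95% confidence, each one-unit increase in advertising spend is associated with a change of between 2.042 and 7.768 $1000s in monthly sales, holding the other predictors fixed.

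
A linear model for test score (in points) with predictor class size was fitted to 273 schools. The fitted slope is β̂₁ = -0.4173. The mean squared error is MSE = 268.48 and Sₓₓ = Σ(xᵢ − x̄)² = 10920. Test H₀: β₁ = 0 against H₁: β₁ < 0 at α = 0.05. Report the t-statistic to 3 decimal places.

SE(β̂₁) = √(MSE/Sₓₓ) = √(268.48/10920) = 0.156799.
t = -0.4173 / 0.156799 = -2.661.
df = n − 2 = 271.
One-sided p ≈ 0.0041, which is < 0.05, so reject H₀.
There is evidence that the true slope on class size is negative.

t = -2.661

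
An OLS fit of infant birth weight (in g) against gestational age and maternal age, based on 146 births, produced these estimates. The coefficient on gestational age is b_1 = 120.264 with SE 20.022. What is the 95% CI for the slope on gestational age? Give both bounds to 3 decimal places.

(80.687, 159.841)

df = n − k − 1 = 146 − 2 − 1 = 143.
t* = t_{0.025, 143} = 1.976692.
Margin = t* × SE = 1.976692 × 20.022 = 39.57733.
CI: 120.264 ± 39.57733 → (80.687, 159.841).
With 95% confidence, each one-unit increase in gestational age is associated with a change of between 80.687 and 159.841 g in infant birth weight, holding the other predictors fixed.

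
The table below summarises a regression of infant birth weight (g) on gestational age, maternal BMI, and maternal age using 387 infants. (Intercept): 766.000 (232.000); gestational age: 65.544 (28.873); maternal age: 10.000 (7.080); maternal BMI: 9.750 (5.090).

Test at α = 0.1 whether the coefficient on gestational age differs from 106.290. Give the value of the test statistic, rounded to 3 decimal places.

t = -1.411

Read off: b = 65.544, SE = 28.873 for gestational age.
H₀: β₁ = 106.290 vs H₁: β₁ ≠ 106.290.
t = (65.544 − 106.290) / 28.873 = -1.411.
df = n − k − 1 = 387 − 3 − 1 = 383.
Two-sided p ≈ 0.1590, which is ≥ 0.1, so fail to reject H₀.
The data are consistent with a true slope of 106.290 g per unit of gestational age, holding the other predictors fixed.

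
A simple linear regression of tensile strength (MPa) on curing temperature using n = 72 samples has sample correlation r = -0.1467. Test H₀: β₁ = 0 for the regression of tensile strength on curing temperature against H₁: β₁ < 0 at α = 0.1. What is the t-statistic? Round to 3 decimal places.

t = -1.241

t = r·√(n − 2)/√(1 − r²) = -0.1467·√70/√0.978479 = -1.241.
df = n − 2 = 70.
One-sided p ≈ 0.1094, which is ≥ 0.1, so fail to reject H₀.
The data do not give significant evidence of a linear association between curing temperature and tensile strength.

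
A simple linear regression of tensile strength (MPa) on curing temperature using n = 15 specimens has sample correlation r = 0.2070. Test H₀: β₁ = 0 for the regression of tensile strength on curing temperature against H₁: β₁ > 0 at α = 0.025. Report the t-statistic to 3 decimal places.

t = 0.763

t = r·√(n − 2)/√(1 − r²) = 0.2070·√13/√0.957151 = 0.763.
df = n − 2 = 13.
One-sided p ≈ 0.2296, which is ≥ 0.025, so fail to reject H₀.
The data do not give significant evidence of a linear association between curing temperature and tensile strength.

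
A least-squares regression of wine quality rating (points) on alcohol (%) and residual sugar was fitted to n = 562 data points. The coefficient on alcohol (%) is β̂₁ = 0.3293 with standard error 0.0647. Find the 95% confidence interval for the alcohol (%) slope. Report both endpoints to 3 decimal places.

df = n − k − 1 = 562 − 2 − 1 = 559.
t* = t_{0.025, 559} = 1.964217.
Margin = t* × SE = 1.964217 × 0.0647 = 0.12708.
CI: 0.3293 ± 0.12708 → (0.202, 0.456).
With 95% confidence, each one-unit increase in alcohol (%) is associated with a change of between 0.202 and 0.456 points in wine quality rating, holding the other predictors fixed.

(0.202, 0.456)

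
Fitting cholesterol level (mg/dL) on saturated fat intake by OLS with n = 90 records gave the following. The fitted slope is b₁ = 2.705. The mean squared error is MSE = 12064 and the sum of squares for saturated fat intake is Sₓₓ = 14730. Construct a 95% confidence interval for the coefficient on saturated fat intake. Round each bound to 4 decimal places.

(0.9065, 4.5035)

SE(b₁) = √(MSE/Sₓₓ) = √(12064/14730) = 0.904991.
df = n − 2 = 88.
t* = t_{0.025, 88} = 1.98729.
Margin = t* × SE = 1.98729 × 0.904991 = 1.798480.
CI: 2.705 ± 1.798480 → (0.9065, 4.5035).
With 95% confidence, each one-unit increase in saturated fat intake is associated with a change of between 0.9065 and 4.5035 mg/dL in cholesterol level.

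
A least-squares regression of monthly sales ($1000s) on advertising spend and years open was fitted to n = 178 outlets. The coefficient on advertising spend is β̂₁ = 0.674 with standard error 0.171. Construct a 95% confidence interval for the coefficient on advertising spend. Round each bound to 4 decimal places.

(0.3365, 1.0115)

df = n − k − 1 = 178 − 2 − 1 = 175.
t* = t_{0.025, 175} = 1.973612.
Margin = t* × SE = 1.973612 × 0.171 = 0.337488.
CI: 0.674 ± 0.337488 → (0.3365, 1.0115).
With 95% confidence, each one-unit increase in advertising spend is associated with a change of between 0.3365 and 1.0115 $1000s in monthly sales, holding the other predictors fixed.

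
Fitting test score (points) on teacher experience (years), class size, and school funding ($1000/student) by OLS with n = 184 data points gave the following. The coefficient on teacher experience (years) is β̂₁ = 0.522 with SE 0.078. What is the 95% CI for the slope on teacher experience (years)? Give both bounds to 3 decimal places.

(0.368, 0.676)

df = n − k − 1 = 184 − 3 − 1 = 180.
t* = t_{0.025, 180} = 1.973231.
Margin = t* × SE = 1.973231 × 0.078 = 0.15391.
CI: 0.522 ± 0.15391 → (0.368, 0.676).
With 95% confidence, each one-unit increase in teacher experience (years) is associated with a change of between 0.368 and 0.676 points in test score, holding the other predictors fixed.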